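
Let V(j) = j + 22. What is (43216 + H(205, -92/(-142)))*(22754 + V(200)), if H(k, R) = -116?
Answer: 990265600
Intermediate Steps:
V(j) = 22 + j
(43216 + H(205, -92/(-142)))*(22754 + V(200)) = (43216 - 116)*(22754 + (22 + 200)) = 43100*(22754 + 222) = 43100*22976 = 990265600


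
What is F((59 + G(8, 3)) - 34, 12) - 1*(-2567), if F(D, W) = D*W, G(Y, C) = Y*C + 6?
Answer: 3227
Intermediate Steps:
G(Y, C) = 6 + C*Y (G(Y, C) = C*Y + 6 = 6 + C*Y)
F((59 + G(8, 3)) - 34, 12) - 1*(-2567) = ((59 + (6 + 3*8)) - 34)*12 - 1*(-2567) = ((59 + (6 + 24)) - 34)*12 + 2567 = ((59 + 30) - 34)*12 + 2567 = (89 - 34)*12 + 2567 = 55*12 + 2567 = 660 + 2567 = 3227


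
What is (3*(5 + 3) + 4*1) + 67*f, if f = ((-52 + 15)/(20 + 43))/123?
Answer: 214493/7749 ≈ 27.680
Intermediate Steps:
f = -37/7749 (f = -37/63*(1/123) = -37*1/63*(1/123) = -37/63*1/123 = -37/7749 ≈ -0.0047748)
(3*(5 + 3) + 4*1) + 67*f = (3*(5 + 3) + 4*1) + 67*(-37/7749) = (3*8 + 4) - 2479/7749 = (24 + 4) - 2479/7749 = 28 - 2479/7749 = 214493/7749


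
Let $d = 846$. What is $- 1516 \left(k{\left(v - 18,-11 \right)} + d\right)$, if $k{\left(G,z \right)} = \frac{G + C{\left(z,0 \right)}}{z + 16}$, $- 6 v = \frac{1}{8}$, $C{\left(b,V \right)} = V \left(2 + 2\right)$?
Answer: $- \frac{15324865}{12} \approx -1.2771 \cdot 10^{6}$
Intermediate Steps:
$C{\left(b,V \right)} = 4 V$ ($C{\left(b,V \right)} = V 4 = 4 V$)
$v = - \frac{1}{48}$ ($v = - \frac{1}{6 \cdot 8} = \left(- \frac{1}{6}\right) \frac{1}{8} = - \frac{1}{48} \approx -0.020833$)
$k{\left(G,z \right)} = \frac{G}{16 + z}$ ($k{\left(G,z \right)} = \frac{G + 4 \cdot 0}{z + 16} = \frac{G + 0}{16 + z} = \frac{G}{16 + z}$)
$- 1516 \left(k{\left(v - 18,-11 \right)} + d\right) = - 1516 \left(\frac{- \frac{1}{48} - 18}{16 - 11} + 846\right) = - 1516 \left(- \frac{865}{48 \cdot 5} + 846\right) = - 1516 \left(\left(- \frac{865}{48}\right) \frac{1}{5} + 846\right) = - 1516 \left(- \frac{173}{48} + 846\right) = \left(-1516\right) \frac{40435}{48} = - \frac{15324865}{12}$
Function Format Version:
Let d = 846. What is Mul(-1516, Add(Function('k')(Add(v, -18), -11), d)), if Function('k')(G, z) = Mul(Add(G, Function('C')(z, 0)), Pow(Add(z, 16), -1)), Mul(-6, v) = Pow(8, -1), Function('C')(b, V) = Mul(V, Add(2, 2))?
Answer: Rational(-15324865, 12) ≈ -1.2771e+6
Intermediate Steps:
Function('C')(b, V) = Mul(4, V) (Function('C')(b, V) = Mul(V, 4) = Mul(4, V))
v = Rational(-1, 48) (v = Mul(Rational(-1, 6), Pow(8, -1)) = Mul(Rational(-1, 6), Rational(1, 8)) = Rational(-1, 48) ≈ -0.020833)
Function('k')(G, z) = Mul(G, Pow(Add(16, z), -1)) (Function('k')(G, z) = Mul(Add(G, Mul(4, 0)), Pow(Add(z, 16), -1)) = Mul(Add(G, 0), Pow(Add(16, z), -1)) = Mul(G, Pow(Add(16, z), -1)))
Mul(-1516, Add(Function('k')(Add(v, -18), -11), d)) = Mul(-1516, Add(Mul(Add(Rational(-1, 48), -18), Pow(Add(16, -11), -1)), 846)) = Mul(-1516, Add(Mul(Rational(-865, 48), Pow(5, -1)), 846)) = Mul(-1516, Add(Mul(Rational(-865, 48), Rational(1, 5)), 846)) = Mul(-1516, Add(Rational(-173, 48), 846)) = Mul(-1516, Rational(40435, 48)) = Rational(-15324865, 12)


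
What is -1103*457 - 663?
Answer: -504734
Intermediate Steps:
-1103*457 - 663 = -504071 - 663 = -504734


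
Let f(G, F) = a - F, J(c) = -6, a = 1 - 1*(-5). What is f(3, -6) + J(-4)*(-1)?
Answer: 18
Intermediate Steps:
a = 6 (a = 1 + 5 = 6)
f(G, F) = 6 - F
f(3, -6) + J(-4)*(-1) = (6 - 1*(-6)) - 6*(-1) = (6 + 6) + 6 = 12 + 6 = 18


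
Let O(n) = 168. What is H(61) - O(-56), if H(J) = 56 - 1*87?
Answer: -199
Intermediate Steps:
H(J) = -31 (H(J) = 56 - 87 = -31)
H(61) - O(-56) = -31 - 1*168 = -31 - 168 = -199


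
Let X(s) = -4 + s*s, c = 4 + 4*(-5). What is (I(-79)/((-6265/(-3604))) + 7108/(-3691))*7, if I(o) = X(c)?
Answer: 3307664108/3303445 ≈ 1001.3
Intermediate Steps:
c = -16 (c = 4 - 20 = -16)
X(s) = -4 + s**2
I(o) = 252 (I(o) = -4 + (-16)**2 = -4 + 256 = 252)
(I(-79)/((-6265/(-3604))) + 7108/(-3691))*7 = (252/((-6265/(-3604))) + 7108/(-3691))*7 = (252/((-6265*(-1/3604))) + 7108*(-1/3691))*7 = (252/(6265/3604) - 7108/3691)*7 = (252*(3604/6265) - 7108/3691)*7 = (129744/895 - 7108/3691)*7 = (472523444/3303445)*7 = 3307664108/3303445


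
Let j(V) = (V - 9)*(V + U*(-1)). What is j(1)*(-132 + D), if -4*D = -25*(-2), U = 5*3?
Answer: -16184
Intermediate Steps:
U = 15
D = -25/2 (D = -(-25)*(-2)/4 = -¼*50 = -25/2 ≈ -12.500)
j(V) = (-15 + V)*(-9 + V) (j(V) = (V - 9)*(V + 15*(-1)) = (-9 + V)*(V - 15) = (-9 + V)*(-15 + V) = (-15 + V)*(-9 + V))
j(1)*(-132 + D) = (135 + 1² - 24*1)*(-132 - 25/2) = (135 + 1 - 24)*(-289/2) = 112*(-289/2) = -16184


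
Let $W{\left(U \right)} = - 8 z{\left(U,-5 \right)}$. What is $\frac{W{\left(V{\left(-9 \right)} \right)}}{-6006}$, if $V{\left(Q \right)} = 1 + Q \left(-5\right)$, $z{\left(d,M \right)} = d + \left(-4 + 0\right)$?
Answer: $\frac{8}{143} \approx 0.055944$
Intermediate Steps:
$z{\left(d,M \right)} = -4 + d$ ($z{\left(d,M \right)} = d - 4 = -4 + d$)
$V{\left(Q \right)} = 1 - 5 Q$
$W{\left(U \right)} = 32 - 8 U$ ($W{\left(U \right)} = - 8 \left(-4 + U\right) = 32 - 8 U$)
$\frac{W{\left(V{\left(-9 \right)} \right)}}{-6006} = \frac{32 - 8 \left(1 - -45\right)}{-6006} = \left(32 - 8 \left(1 + 45\right)\right) \left(- \frac{1}{6006}\right) = \left(32 - 368\right) \left(- \frac{1}{6006}\right) = \left(-336\right) \left(- \frac{1}{6006}\right) = \frac{8}{143}$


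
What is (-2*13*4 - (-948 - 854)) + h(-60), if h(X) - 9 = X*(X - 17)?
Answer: 6327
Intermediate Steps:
h(X) = 9 + X*(-17 + X) (h(X) = 9 + X*(X - 17) = 9 + X*(-17 + X))
(-2*13*4 - (-948 - 854)) + h(-60) = (-2*13*4 - (-948 - 854)) + (9 + (-60)² - 17*(-60)) = (-26*4 - 1*(-1802)) + (9 + 3600 + 1020) = (-104 + 1802) + 4629 = 1698 + 4629 = 6327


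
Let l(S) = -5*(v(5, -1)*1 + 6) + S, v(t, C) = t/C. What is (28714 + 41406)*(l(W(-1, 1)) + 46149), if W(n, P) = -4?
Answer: 3235336800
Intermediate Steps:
l(S) = -5 + S (l(S) = -5*((5/(-1))*1 + 6) + S = -5*((5*(-1))*1 + 6) + S = -5*(-5*1 + 6) + S = -5*(-5 + 6) + S = -5*1 + S = -5 + S)
(28714 + 41406)*(l(W(-1, 1)) + 46149) = (28714 + 41406)*((-5 - 4) + 46149) = 70120*(-9 + 46149) = 70120*46140 = 3235336800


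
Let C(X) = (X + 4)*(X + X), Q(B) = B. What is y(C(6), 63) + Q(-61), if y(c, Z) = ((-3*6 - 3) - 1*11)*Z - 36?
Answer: -2113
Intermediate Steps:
C(X) = 2*X*(4 + X) (C(X) = (4 + X)*(2*X) = 2*X*(4 + X))
y(c, Z) = -36 - 32*Z (y(c, Z) = ((-18 - 3) - 11)*Z - 36 = (-21 - 11)*Z - 36 = -32*Z - 36 = -36 - 32*Z)
y(C(6), 63) + Q(-61) = (-36 - 32*63) - 61 = (-36 - 2016) - 61 = -2052 - 61 = -2113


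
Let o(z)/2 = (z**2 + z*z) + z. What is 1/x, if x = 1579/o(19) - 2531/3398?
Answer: 1258959/403625 ≈ 3.1191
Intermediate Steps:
o(z) = 2*z + 4*z**2 (o(z) = 2*((z**2 + z*z) + z) = 2*((z**2 + z**2) + z) = 2*(2*z**2 + z) = 2*(z + 2*z**2) = 2*z + 4*z**2)
x = 403625/1258959 (x = 1579/((2*19*(1 + 2*19))) - 2531/3398 = 1579/((2*19*(1 + 38))) - 2531*1/3398 = 1579/((2*19*39)) - 2531/3398 = 1579/1482 - 2531/3398 = 403625/1258959 ≈ 0.32060)
1/x = 1/(403625/1258959) = 1258959/403625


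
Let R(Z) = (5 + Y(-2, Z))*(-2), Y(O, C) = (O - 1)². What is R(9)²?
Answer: 784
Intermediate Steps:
Y(O, C) = (-1 + O)²
R(Z) = -28 (R(Z) = (5 + (-1 - 2)²)*(-2) = (5 + (-3)²)*(-2) = (5 + 9)*(-2) = 14*(-2) = -28)
R(9)² = (-28)² = 784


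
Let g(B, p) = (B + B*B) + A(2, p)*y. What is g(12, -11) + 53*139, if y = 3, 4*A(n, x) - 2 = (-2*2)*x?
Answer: 15115/2 ≈ 7557.5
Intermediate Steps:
A(n, x) = 1/2 - x (A(n, x) = 1/2 + ((-2*2)*x)/4 = 1/2 + (-4*x)/4 = 1/2 - x)
g(B, p) = 3/2 + B + B**2 - 3*p (g(B, p) = (B + B*B) + (1/2 - p)*3 = (B + B**2) + (3/2 - 3*p) = 3/2 + B + B**2 - 3*p)
g(12, -11) + 53*139 = (3/2 + 12 + 12**2 - 3*(-11)) + 53*139 = (3/2 + 12 + 144 + 33) + 7367 = 381/2 + 7367 = 15115/2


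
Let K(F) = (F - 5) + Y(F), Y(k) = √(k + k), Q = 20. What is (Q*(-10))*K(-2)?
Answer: 1400 - 400*I ≈ 1400.0 - 400.0*I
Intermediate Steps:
Y(k) = √2*√k (Y(k) = √(2*k) = √2*√k)
K(F) = -5 + F + √2*√F (K(F) = (F - 5) + √2*√F = (-5 + F) + √2*√F = -5 + F + √2*√F)
(Q*(-10))*K(-2) = (20*(-10))*(-5 - 2 + √2*√(-2)) = -200*(-5 - 2 + √2*(I*√2)) = -200*(-5 - 2 + 2*I) = -200*(-7 + 2*I) = 1400 - 400*I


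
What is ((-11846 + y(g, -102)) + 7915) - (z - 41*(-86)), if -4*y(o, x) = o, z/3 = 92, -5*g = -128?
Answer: -38697/5 ≈ -7739.4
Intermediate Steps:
g = 128/5 (g = -⅕*(-128) = 128/5 ≈ 25.600)
z = 276 (z = 3*92 = 276)
y(o, x) = -o/4
((-11846 + y(g, -102)) + 7915) - (z - 41*(-86)) = ((-11846 - ¼*128/5) + 7915) - (276 - 41*(-86)) = ((-11846 - 32/5) + 7915) - (276 + 3526) = (-59262/5 + 7915) - 1*3802 = -19687/5 - 3802 = -38697/5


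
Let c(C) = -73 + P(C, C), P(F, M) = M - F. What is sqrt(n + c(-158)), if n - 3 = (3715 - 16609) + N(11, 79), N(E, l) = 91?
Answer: I*sqrt(12873) ≈ 113.46*I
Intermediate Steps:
c(C) = -73 (c(C) = -73 + (C - C) = -73 + 0 = -73)
n = -12800 (n = 3 + ((3715 - 16609) + 91) = 3 + (-12894 + 91) = 3 - 12803 = -12800)
sqrt(n + c(-158)) = sqrt(-12800 - 73) = sqrt(-12873) = I*sqrt(12873)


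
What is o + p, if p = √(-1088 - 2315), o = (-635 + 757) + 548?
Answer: 670 + I*√3403 ≈ 670.0 + 58.335*I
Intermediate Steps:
o = 670 (o = 122 + 548 = 670)
p = I*√3403 (p = √(-3403) = I*√3403 ≈ 58.335*I)
o + p = 670 + I*√3403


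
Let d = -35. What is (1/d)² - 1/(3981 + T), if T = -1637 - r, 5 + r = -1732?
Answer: 408/714175 ≈ 0.00057129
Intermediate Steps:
r = -1737 (r = -5 - 1732 = -1737)
T = 100 (T = -1637 - 1*(-1737) = -1637 + 1737 = 100)
(1/d)² - 1/(3981 + T) = (1/(-35))² - 1/(3981 + 100) = (-1/35)² - 1/4081 = 1/1225 - 1*1/4081 = 1/1225 - 1/4081 = 408/714175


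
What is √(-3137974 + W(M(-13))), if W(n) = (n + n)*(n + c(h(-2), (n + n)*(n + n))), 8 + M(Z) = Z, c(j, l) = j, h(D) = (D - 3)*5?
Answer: I*√3136042 ≈ 1770.9*I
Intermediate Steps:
h(D) = -15 + 5*D (h(D) = (-3 + D)*5 = -15 + 5*D)
M(Z) = -8 + Z
W(n) = 2*n*(-25 + n) (W(n) = (n + n)*(n + (-15 + 5*(-2))) = (2*n)*(n + (-15 - 10)) = (2*n)*(n - 25) = (2*n)*(-25 + n) = 2*n*(-25 + n))
√(-3137974 + W(M(-13))) = √(-3137974 + 2*(-8 - 13)*(-25 + (-8 - 13))) = √(-3137974 + 2*(-21)*(-25 - 21)) = √(-3137974 + 2*(-21)*(-46)) = √(-3137974 + 1932) = √(-3136042) = I*√3136042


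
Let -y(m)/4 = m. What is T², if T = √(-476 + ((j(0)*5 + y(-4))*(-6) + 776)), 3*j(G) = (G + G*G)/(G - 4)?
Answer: 204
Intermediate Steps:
y(m) = -4*m
j(G) = (G + G²)/(3*(-4 + G)) (j(G) = ((G + G*G)/(G - 4))/3 = ((G + G²)/(-4 + G))/3 = (G + G²)/(3*(-4 + G)))
T = 2*√51 (T = √(-476 + ((((⅓)*0*(1 + 0)/(-4 + 0))*5 - 4*(-4))*(-6) + 776)) = √(-476 + ((((⅓)*0*1/(-4))*5 + 16)*(-6) + 776)) = √(-476 + ((((⅓)*0*(-¼)*1)*5 + 16)*(-6) + 776)) = √(-476 + ((0*5 + 16)*(-6) + 776)) = √(-476 + ((0 + 16)*(-6) + 776)) = √(-476 + (16*(-6) + 776)) = √(-476 + (-96 + 776)) = √(-476 + 680) = √204 = 2*√51 ≈ 14.283)
T² = (2*√51)² = 204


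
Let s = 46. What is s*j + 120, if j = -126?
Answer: -5676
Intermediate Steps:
s*j + 120 = 46*(-126) + 120 = -5796 + 120 = -5676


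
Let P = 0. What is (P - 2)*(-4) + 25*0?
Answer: 8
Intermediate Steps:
(P - 2)*(-4) + 25*0 = (0 - 2)*(-4) + 25*0 = -2*(-4) + 0 = 8 + 0 = 8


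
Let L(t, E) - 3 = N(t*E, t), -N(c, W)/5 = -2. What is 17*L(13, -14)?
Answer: 221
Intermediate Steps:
N(c, W) = 10 (N(c, W) = -5*(-2) = 10)
L(t, E) = 13 (L(t, E) = 3 + 10 = 13)
17*L(13, -14) = 17*13 = 221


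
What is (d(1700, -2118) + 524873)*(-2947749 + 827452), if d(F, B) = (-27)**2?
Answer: -1114432343794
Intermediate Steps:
d(F, B) = 729
(d(1700, -2118) + 524873)*(-2947749 + 827452) = (729 + 524873)*(-2947749 + 827452) = 525602*(-2120297) = -1114432343794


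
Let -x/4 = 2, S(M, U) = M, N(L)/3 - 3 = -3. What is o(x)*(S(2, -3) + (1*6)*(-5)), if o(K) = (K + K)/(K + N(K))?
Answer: -56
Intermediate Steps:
N(L) = 0 (N(L) = 9 + 3*(-3) = 9 - 9 = 0)
x = -8 (x = -4*2 = -8)
o(K) = 2 (o(K) = (K + K)/(K + 0) = (2*K)/K = 2)
o(x)*(S(2, -3) + (1*6)*(-5)) = 2*(2 + (1*6)*(-5)) = 2*(2 + 6*(-5)) = 2*(2 - 30) = 2*(-28) = -56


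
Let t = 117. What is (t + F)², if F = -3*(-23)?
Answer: 34596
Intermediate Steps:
F = 69
(t + F)² = (117 + 69)² = 186² = 34596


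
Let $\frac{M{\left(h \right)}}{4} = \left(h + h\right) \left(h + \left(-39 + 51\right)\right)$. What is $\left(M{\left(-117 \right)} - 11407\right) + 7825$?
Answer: $94698$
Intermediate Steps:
$M{\left(h \right)} = 8 h \left(12 + h\right)$ ($M{\left(h \right)} = 4 \left(h + h\right) \left(h + \left(-39 + 51\right)\right) = 4 \cdot 2 h \left(h + 12\right) = 4 \cdot 2 h \left(12 + h\right) = 8 h \left(12 + h\right)$)
$\left(M{\left(-117 \right)} - 11407\right) + 7825 = \left(8 \left(-117\right) \left(12 - 117\right) - 11407\right) + 7825 = \left(8 \left(-117\right) \left(-105\right) - 11407\right) + 7825 = \left(98280 - 11407\right) + 7825 = 86873 + 7825 = 94698$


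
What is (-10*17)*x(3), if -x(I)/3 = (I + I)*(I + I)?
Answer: 18360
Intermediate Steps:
x(I) = -12*I² (x(I) = -3*(I + I)*(I + I) = -3*2*I*2*I = -12*I²)
(-10*17)*x(3) = (-10*17)*(-12*3²) = -(-2040)*9 = -170*(-108) = 18360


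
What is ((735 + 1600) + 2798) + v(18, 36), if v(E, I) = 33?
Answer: 5166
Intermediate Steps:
((735 + 1600) + 2798) + v(18, 36) = ((735 + 1600) + 2798) + 33 = (2335 + 2798) + 33 = 5133 + 33 = 5166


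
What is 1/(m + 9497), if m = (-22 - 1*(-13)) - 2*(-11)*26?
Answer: 1/10060 ≈ 9.9404e-5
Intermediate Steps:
m = 563 (m = (-22 + 13) + 22*26 = -9 + 572 = 563)
1/(m + 9497) = 1/(563 + 9497) = 1/10060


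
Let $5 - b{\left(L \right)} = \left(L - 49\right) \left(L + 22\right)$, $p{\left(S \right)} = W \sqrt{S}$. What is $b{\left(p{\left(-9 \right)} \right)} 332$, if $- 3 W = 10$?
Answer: $392756 - 89640 i \approx 3.9276 \cdot 10^{5} - 89640.0 i$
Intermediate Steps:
$W = - \frac{10}{3}$ ($W = \left(- \frac{1}{3}\right) 10 = - \frac{10}{3} \approx -3.3333$)
$p{\left(S \right)} = - \frac{10 \sqrt{S}}{3}$
$b{\left(L \right)} = 5 - \left(-49 + L\right) \left(22 + L\right)$ ($b{\left(L \right)} = 5 - \left(L - 49\right) \left(L + 22\right) = 5 - \left(-49 + L\right) \left(22 + L\right)$)
$b{\left(p{\left(-9 \right)} \right)} 332 = \left(1083 - \left(- \frac{10 \sqrt{-9}}{3}\right)^{2} + 27 \left(- \frac{10 \sqrt{-9}}{3}\right)\right) 332 = \left(1083 - \left(- \frac{10 \cdot 3 i}{3}\right)^{2} + 27 \left(- \frac{10 \cdot 3 i}{3}\right)\right) 332 = \left(1083 - \left(- 10 i\right)^{2} + 27 \left(- 10 i\right)\right) 332 = \left(1083 - -100 - 270 i\right) 332 = \left(1083 + 100 - 270 i\right) 332 = \left(1183 - 270 i\right) 332 = 392756 - 89640 i$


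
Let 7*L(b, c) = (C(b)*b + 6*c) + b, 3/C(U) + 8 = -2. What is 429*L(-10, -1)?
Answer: -5577/7 ≈ -796.71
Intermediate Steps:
C(U) = -3/10 (C(U) = 3/(-8 - 2) = 3/(-10) = 3*(-⅒) = -3/10)
L(b, c) = b/10 + 6*c/7 (L(b, c) = ((-3*b/10 + 6*c) + b)/7 = ((6*c - 3*b/10) + b)/7 = (6*c + 7*b/10)/7 = b/10 + 6*c/7)
429*L(-10, -1) = 429*((⅒)*(-10) + (6/7)*(-1)) = 429*(-1 - 6/7) = 429*(-13/7) = -5577/7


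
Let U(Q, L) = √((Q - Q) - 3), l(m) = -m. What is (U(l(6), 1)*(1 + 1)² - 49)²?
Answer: 2353 - 392*I*√3 ≈ 2353.0 - 678.96*I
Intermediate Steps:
U(Q, L) = I*√3 (U(Q, L) = √(0 - 3) = √(-3) = I*√3)
(U(l(6), 1)*(1 + 1)² - 49)² = ((I*√3)*(1 + 1)² - 49)² = ((I*√3)*2² - 49)² = ((I*√3)*4 - 49)² = (4*I*√3 - 49)² = (-49 + 4*I*√3)²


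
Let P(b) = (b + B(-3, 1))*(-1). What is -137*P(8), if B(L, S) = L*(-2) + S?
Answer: 2055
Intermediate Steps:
B(L, S) = S - 2*L (B(L, S) = -2*L + S = S - 2*L)
P(b) = -7 - b (P(b) = (b + (1 - 2*(-3)))*(-1) = (b + (1 + 6))*(-1) = (b + 7)*(-1) = (7 + b)*(-1) = -7 - b)
-137*P(8) = -137*(-7 - 1*8) = -137*(-7 - 8) = -137*(-15) = 2055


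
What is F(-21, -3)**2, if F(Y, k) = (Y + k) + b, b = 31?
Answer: 49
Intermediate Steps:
F(Y, k) = 31 + Y + k (F(Y, k) = (Y + k) + 31 = 31 + Y + k)
F(-21, -3)**2 = (31 - 21 - 3)**2 = 7**2 = 49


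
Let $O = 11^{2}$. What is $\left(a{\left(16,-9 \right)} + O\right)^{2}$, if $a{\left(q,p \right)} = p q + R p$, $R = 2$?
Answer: $1681$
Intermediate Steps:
$a{\left(q,p \right)} = 2 p + p q$ ($a{\left(q,p \right)} = p q + 2 p = 2 p + p q$)
$O = 121$
$\left(a{\left(16,-9 \right)} + O\right)^{2} = \left(- 9 \left(2 + 16\right) + 121\right)^{2} = \left(\left(-9\right) 18 + 121\right)^{2} = \left(-162 + 121\right)^{2} = \left(-41\right)^{2} = 1681$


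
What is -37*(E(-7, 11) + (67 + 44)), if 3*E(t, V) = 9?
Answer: -4218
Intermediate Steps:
E(t, V) = 3 (E(t, V) = (1/3)*9 = 3)
-37*(E(-7, 11) + (67 + 44)) = -37*(3 + (67 + 44)) = -37*(3 + 111) = -37*114 = -4218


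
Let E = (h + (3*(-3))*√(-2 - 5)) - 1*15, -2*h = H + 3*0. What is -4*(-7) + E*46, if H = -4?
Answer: -570 - 414*I*√7 ≈ -570.0 - 1095.3*I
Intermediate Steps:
h = 2 (h = -(-4 + 3*0)/2 = -(-4 + 0)/2 = -½*(-4) = 2)
E = -13 - 9*I*√7 (E = (2 + (3*(-3))*√(-2 - 5)) - 1*15 = (2 - 9*I*√7) - 15 = -13 - 9*I*√7 ≈ -13.0 - 23.812*I)
-4*(-7) + E*46 = -4*(-7) + (-13 - 9*I*√7)*46 = 28 + (-598 - 414*I*√7) = -570 - 414*I*√7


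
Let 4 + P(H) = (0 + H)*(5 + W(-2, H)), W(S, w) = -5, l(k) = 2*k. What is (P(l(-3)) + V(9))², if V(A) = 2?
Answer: 4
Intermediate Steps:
P(H) = -4 (P(H) = -4 + (0 + H)*(5 - 5) = -4 + H*0 = -4 + 0 = -4)
(P(l(-3)) + V(9))² = (-4 + 2)² = (-2)² = 4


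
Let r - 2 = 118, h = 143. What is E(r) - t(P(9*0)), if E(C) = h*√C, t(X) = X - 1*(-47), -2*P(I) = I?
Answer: -47 + 286*√30 ≈ 1519.5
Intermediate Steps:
P(I) = -I/2
t(X) = 47 + X (t(X) = X + 47 = 47 + X)
r = 120 (r = 2 + 118 = 120)
E(C) = 143*√C
E(r) - t(P(9*0)) = 143*√120 - (47 - 9*0/2) = 143*(2*√30) - (47 - ½*0) = 286*√30 - (47 + 0) = 286*√30 - 1*47 = 286*√30 - 47 = -47 + 286*√30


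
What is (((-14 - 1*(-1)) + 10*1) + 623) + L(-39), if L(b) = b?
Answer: 581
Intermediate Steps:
(((-14 - 1*(-1)) + 10*1) + 623) + L(-39) = (((-14 - 1*(-1)) + 10*1) + 623) - 39 = (((-14 + 1) + 10) + 623) - 39 = ((-13 + 10) + 623) - 39 = (-3 + 623) - 39 = 620 - 39 = 581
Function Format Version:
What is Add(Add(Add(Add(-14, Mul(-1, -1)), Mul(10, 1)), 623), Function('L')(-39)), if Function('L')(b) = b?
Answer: 581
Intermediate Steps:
Add(Add(Add(Add(-14, Mul(-1, -1)), Mul(10, 1)), 623), Function('L')(-39)) = Add(Add(Add(Add(-14, Mul(-1, -1)), Mul(10, 1)), 623), -39) = Add(Add(Add(Add(-14, 1), 10), 623), -39) = Add(Add(Add(-13, 10), 623), -39) = Add(Add(-3, 623), -39) = Add(620, -39) = 581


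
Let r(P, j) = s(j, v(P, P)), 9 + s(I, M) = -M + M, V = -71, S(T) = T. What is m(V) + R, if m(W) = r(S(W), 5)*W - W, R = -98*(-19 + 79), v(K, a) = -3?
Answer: -5170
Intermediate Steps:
s(I, M) = -9 (s(I, M) = -9 + (-M + M) = -9 + 0 = -9)
r(P, j) = -9
R = -5880 (R = -98*60 = -5880)
m(W) = -10*W (m(W) = -9*W - W = -10*W)
m(V) + R = -10*(-71) - 5880 = 710 - 5880 = -5170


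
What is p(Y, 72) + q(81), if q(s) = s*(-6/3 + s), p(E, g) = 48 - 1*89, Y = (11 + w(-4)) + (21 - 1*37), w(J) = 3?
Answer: 6358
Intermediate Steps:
Y = -2 (Y = (11 + 3) + (21 - 1*37) = 14 + (21 - 37) = 14 - 16 = -2)
p(E, g) = -41 (p(E, g) = 48 - 89 = -41)
q(s) = s*(-2 + s) (q(s) = s*(-6*1/3 + s) = s*(-2 + s))
p(Y, 72) + q(81) = -41 + 81*(-2 + 81) = -41 + 81*79 = -41 + 6399 = 6358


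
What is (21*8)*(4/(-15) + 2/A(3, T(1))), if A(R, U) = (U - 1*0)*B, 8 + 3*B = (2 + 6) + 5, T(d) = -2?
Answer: -728/5 ≈ -145.60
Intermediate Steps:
B = 5/3 (B = -8/3 + ((2 + 6) + 5)/3 = -8/3 + (8 + 5)/3 = -8/3 + (1/3)*13 = -8/3 + 13/3 = 5/3 ≈ 1.6667)
A(R, U) = 5*U/3 (A(R, U) = (U - 1*0)*(5/3) = (U + 0)*(5/3) = U*(5/3) = 5*U/3)
(21*8)*(4/(-15) + 2/A(3, T(1))) = (21*8)*(4/(-15) + 2/(((5/3)*(-2)))) = 168*(4*(-1/15) + 2/(-10/3)) = 168*(-4/15 + 2*(-3/10)) = 168*(-4/15 - 3/5) = 168*(-13/15) = -728/5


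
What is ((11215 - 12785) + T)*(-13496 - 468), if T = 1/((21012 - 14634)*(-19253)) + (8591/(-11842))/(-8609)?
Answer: 68613593971658604438484/3129685508600313 ≈ 2.1923e+7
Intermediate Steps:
T = 263708835979/3129685508600313 (T = -1/19253/6378 + (8591*(-1/11842))*(-1/8609) = (1/6378)*(-1/19253) - 8591/11842*(-1/8609) = -1/122795634 + 8591/101947778 = 263708835979/3129685508600313 ≈ 8.4260e-5)
((11215 - 12785) + T)*(-13496 - 468) = ((11215 - 12785) + 263708835979/3129685508600313)*(-13496 - 468) = (-1570 + 263708835979/3129685508600313)*(-13964) = -4913605984793655431/3129685508600313*(-13964) = 68613593971658604438484/3129685508600313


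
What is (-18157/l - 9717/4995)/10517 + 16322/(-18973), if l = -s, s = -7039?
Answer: -2012832309443588/2338584590482335 ≈ -0.86071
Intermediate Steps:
l = 7039 (l = -1*(-7039) = 7039)
(-18157/l - 9717/4995)/10517 + 16322/(-18973) = (-18157/7039 - 9717/4995)/10517 + 16322/(-18973) = (-18157*1/7039 - 9717*1/4995)*(1/10517) + 16322*(-1/18973) = (-18157/7039 - 3239/1665)*(1/10517) - 16322/18973 = -53030726/11719935*1/10517 - 16322/18973 = -53030726/123258556395 - 16322/18973 = -2012832309443588/2338584590482335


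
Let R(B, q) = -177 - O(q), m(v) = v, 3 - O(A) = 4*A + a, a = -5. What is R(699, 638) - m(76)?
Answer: 2291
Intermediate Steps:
O(A) = 8 - 4*A (O(A) = 3 - (4*A - 5) = 3 - (-5 + 4*A) = 3 + (5 - 4*A) = 8 - 4*A)
R(B, q) = -185 + 4*q (R(B, q) = -177 - (8 - 4*q) = -177 + (-8 + 4*q) = -185 + 4*q)
R(699, 638) - m(76) = (-185 + 4*638) - 1*76 = (-185 + 2552) - 76 = 2367 - 76 = 2291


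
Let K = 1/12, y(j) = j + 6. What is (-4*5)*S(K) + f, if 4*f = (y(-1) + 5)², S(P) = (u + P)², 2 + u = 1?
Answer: 295/36 ≈ 8.1944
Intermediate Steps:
u = -1 (u = -2 + 1 = -1)
y(j) = 6 + j
K = 1/12 ≈ 0.083333
S(P) = (-1 + P)²
f = 25 (f = ((6 - 1) + 5)²/4 = (5 + 5)²/4 = (¼)*10² = (¼)*100 = 25)
(-4*5)*S(K) + f = (-4*5)*(-1 + 1/12)² + 25 = -20*(-11/12)² + 25 = -20*121/144 + 25 = -605/36 + 25 = 295/36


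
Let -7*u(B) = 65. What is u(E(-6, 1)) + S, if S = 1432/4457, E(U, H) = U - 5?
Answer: -279681/31199 ≈ -8.9644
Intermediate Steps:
E(U, H) = -5 + U
S = 1432/4457 (S = 1432*(1/4457) = 1432/4457 ≈ 0.32129)
u(B) = -65/7 (u(B) = -⅐*65 = -65/7)
u(E(-6, 1)) + S = -65/7 + 1432/4457 = -279681/31199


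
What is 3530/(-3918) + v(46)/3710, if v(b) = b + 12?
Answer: -3217264/3633945 ≈ -0.88534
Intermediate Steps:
v(b) = 12 + b
3530/(-3918) + v(46)/3710 = 3530/(-3918) + (12 + 46)/3710 = 3530*(-1/3918) + 58*(1/3710) = -1765/1959 + 29/1855 = -3217264/3633945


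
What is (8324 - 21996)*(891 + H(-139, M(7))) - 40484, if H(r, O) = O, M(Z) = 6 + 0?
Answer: -12304268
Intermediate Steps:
M(Z) = 6
(8324 - 21996)*(891 + H(-139, M(7))) - 40484 = (8324 - 21996)*(891 + 6) - 40484 = -13672*897 - 40484 = -12263784 - 40484 = -12304268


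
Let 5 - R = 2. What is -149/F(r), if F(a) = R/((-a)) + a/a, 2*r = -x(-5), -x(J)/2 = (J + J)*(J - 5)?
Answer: -14900/97 ≈ -153.61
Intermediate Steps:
x(J) = -4*J*(-5 + J) (x(J) = -2*(J + J)*(J - 5) = -2*2*J*(-5 + J) = -4*J*(-5 + J))
R = 3 (R = 5 - 1*2 = 5 - 2 = 3)
r = 100 (r = (-4*(-5)*(5 - 1*(-5)))/2 = (-4*(-5)*(5 + 5))/2 = (-4*(-5)*10)/2 = (-1*(-200))/2 = (½)*200 = 100)
F(a) = 1 - 3/a (F(a) = 3/((-a)) + a/a = 3*(-1/a) + 1 = -3/a + 1 = 1 - 3/a)
-149/F(r) = -149*100/(-3 + 100) = -149/((1/100)*97) = -149/97/100 = -149*100/97 = -14900/97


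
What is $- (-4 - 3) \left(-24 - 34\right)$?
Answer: $-406$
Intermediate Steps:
$- (-4 - 3) \left(-24 - 34\right) = \left(-1\right) \left(-7\right) \left(-58\right) = 7 \left(-58\right) = -406$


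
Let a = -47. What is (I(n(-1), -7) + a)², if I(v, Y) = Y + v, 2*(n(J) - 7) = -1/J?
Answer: 8649/4 ≈ 2162.3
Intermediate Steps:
n(J) = 7 - 1/(2*J) (n(J) = 7 + (-1/J)/2 = 7 - 1/(2*J))
(I(n(-1), -7) + a)² = ((-7 + (7 - ½/(-1))) - 47)² = ((-7 + (7 - ½*(-1))) - 47)² = ((-7 + (7 + ½)) - 47)² = ((-7 + 15/2) - 47)² = (½ - 47)² = (-93/2)² = 8649/4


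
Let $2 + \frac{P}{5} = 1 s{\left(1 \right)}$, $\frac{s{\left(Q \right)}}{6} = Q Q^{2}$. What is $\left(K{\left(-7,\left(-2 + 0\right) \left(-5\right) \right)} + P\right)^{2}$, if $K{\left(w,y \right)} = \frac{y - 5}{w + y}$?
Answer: $\frac{4225}{9} \approx 469.44$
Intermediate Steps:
$s{\left(Q \right)} = 6 Q^{3}$ ($s{\left(Q \right)} = 6 Q Q^{2} = 6 Q^{3}$)
$K{\left(w,y \right)} = \frac{-5 + y}{w + y}$
$P = 20$ ($P = -10 + 5 \cdot 1 \cdot 6 \cdot 1^{3} = -10 + 5 \cdot 1 \cdot 6 \cdot 1 = -10 + 5 \cdot 1 \cdot 6 = -10 + 5 \cdot 6 = -10 + 30 = 20$)
$\left(K{\left(-7,\left(-2 + 0\right) \left(-5\right) \right)} + P\right)^{2} = \left(\frac{-5 + \left(-2 + 0\right) \left(-5\right)}{-7 + \left(-2 + 0\right) \left(-5\right)} + 20\right)^{2} = \left(\frac{-5 - -10}{-7 - -10} + 20\right)^{2} = \left(\frac{-5 + 10}{-7 + 10} + 20\right)^{2} = \left(\frac{1}{3} \cdot 5 + 20\right)^{2} = \left(\frac{5}{3} + 20\right)^{2} = \left(\frac{65}{3}\right)^{2} = \frac{4225}{9}$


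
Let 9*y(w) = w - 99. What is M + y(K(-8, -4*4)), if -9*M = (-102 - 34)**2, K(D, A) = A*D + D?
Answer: -18475/9 ≈ -2052.8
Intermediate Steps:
K(D, A) = D + A*D
y(w) = -11 + w/9 (y(w) = (w - 99)/9 = (-99 + w)/9 = -11 + w/9)
M = -18496/9 (M = -(-102 - 34)**2/9 = -1/9*(-136)**2 = -1/9*18496 = -18496/9 ≈ -2055.1)
M + y(K(-8, -4*4)) = -18496/9 + (-11 + (-8*(1 - 4*4))/9) = -18496/9 + (-11 + (-8*(1 - 16))/9) = -18496/9 + (-11 + (-8*(-15))/9) = -18496/9 + (-11 + (1/9)*120) = -18496/9 + (-11 + 40/3) = -18496/9 + 7/3 = -18475/9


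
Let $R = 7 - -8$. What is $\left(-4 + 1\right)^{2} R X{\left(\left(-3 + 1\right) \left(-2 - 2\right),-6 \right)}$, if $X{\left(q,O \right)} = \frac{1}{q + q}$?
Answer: $\frac{135}{16} \approx 8.4375$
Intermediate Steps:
$R = 15$ ($R = 7 + 8 = 15$)
$X{\left(q,O \right)} = \frac{1}{2 q}$
$\left(-4 + 1\right)^{2} R X{\left(\left(-3 + 1\right) \left(-2 - 2\right),-6 \right)} = \left(-4 + 1\right)^{2} \cdot 15 \frac{1}{2 \left(-3 + 1\right) \left(-2 - 2\right)} = \left(-3\right)^{2} \cdot 15 \frac{1}{2 \left(\left(-2\right) \left(-4\right)\right)} = 9 \cdot 15 \frac{1}{2 \cdot 8} = 135 \cdot \frac{1}{2} \cdot \frac{1}{8} = 135 \cdot \frac{1}{16} = \frac{135}{16}$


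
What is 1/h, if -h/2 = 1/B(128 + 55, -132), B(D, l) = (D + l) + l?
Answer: 81/2 ≈ 40.500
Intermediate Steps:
B(D, l) = D + 2*l
h = 2/81 (h = -2/((128 + 55) + 2*(-132)) = -2/(183 - 264) = -2/(-81) = -2*(-1/81) = 2/81 ≈ 0.024691)
1/h = 1/(2/81) = 81/2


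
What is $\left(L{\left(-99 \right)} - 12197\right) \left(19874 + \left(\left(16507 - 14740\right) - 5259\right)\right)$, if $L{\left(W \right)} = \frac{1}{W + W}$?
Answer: $- \frac{19781322337}{99} \approx -1.9981 \cdot 10^{8}$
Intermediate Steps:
$L{\left(W \right)} = \frac{1}{2 W}$
$\left(L{\left(-99 \right)} - 12197\right) \left(19874 + \left(\left(16507 - 14740\right) - 5259\right)\right) = \left(\frac{1}{2 \left(-99\right)} - 12197\right) \left(19874 + \left(\left(16507 - 14740\right) - 5259\right)\right) = \left(\frac{1}{2} \left(- \frac{1}{99}\right) - 12197\right) \left(19874 + \left(1767 - 5259\right)\right) = \left(- \frac{1}{198} - 12197\right) \left(19874 - 3492\right) = \left(- \frac{2415007}{198}\right) 16382 = - \frac{19781322337}{99}$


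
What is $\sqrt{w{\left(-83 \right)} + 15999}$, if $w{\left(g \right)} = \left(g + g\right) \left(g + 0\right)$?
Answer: $\sqrt{29777} \approx 172.56$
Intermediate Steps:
$w{\left(g \right)} = 2 g^{2}$ ($w{\left(g \right)} = 2 g g = 2 g^{2}$)
$\sqrt{w{\left(-83 \right)} + 15999} = \sqrt{2 \left(-83\right)^{2} + 15999} = \sqrt{2 \cdot 6889 + 15999} = \sqrt{13778 + 15999} = \sqrt{29777}$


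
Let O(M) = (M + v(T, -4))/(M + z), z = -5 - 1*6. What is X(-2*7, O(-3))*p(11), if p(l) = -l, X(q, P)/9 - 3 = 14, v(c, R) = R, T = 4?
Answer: -1683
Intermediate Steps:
z = -11 (z = -5 - 6 = -11)
O(M) = (-4 + M)/(-11 + M) (O(M) = (M - 4)/(M - 11) = (-4 + M)/(-11 + M))
X(q, P) = 153 (X(q, P) = 27 + 9*14 = 27 + 126 = 153)
X(-2*7, O(-3))*p(11) = 153*(-1*11) = 153*(-11) = -1683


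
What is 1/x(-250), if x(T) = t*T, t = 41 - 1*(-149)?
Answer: -1/47500 ≈ -2.1053e-5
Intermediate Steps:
t = 190 (t = 41 + 149 = 190)
x(T) = 190*T
1/x(-250) = 1/(190*(-250)) = 1/(-47500) = -1/47500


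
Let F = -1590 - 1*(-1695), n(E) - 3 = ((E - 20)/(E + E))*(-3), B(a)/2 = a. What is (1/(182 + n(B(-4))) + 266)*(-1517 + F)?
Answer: -270056296/719 ≈ -3.7560e+5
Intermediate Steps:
B(a) = 2*a
n(E) = 3 - 3*(-20 + E)/(2*E) (n(E) = 3 + ((E - 20)/(E + E))*(-3) = 3 + ((-20 + E)/((2*E)))*(-3) = 3 + ((-20 + E)*(1/(2*E)))*(-3) = 3 + ((-20 + E)/(2*E))*(-3) = 3 - 3*(-20 + E)/(2*E))
F = 105 (F = -1590 + 1695 = 105)
(1/(182 + n(B(-4))) + 266)*(-1517 + F) = (1/(182 + (3/2 + 30/((2*(-4))))) + 266)*(-1517 + 105) = (1/(182 + (3/2 + 30/(-8))) + 266)*(-1412) = (1/(182 + (3/2 + 30*(-1/8))) + 266)*(-1412) = (1/(182 + (3/2 - 15/4)) + 266)*(-1412) = (1/(182 - 9/4) + 266)*(-1412) = (1/(719/4) + 266)*(-1412) = (4/719 + 266)*(-1412) = (191258/719)*(-1412) = -270056296/719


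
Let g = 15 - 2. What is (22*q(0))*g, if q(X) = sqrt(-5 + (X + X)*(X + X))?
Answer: 286*I*sqrt(5) ≈ 639.52*I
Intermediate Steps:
g = 13
q(X) = sqrt(-5 + 4*X**2) (q(X) = sqrt(-5 + (2*X)*(2*X)) = sqrt(-5 + 4*X**2))
(22*q(0))*g = (22*sqrt(-5 + 4*0**2))*13 = (22*sqrt(-5 + 4*0))*13 = (22*sqrt(-5 + 0))*13 = (22*sqrt(-5))*13 = (22*(I*sqrt(5)))*13 = (22*I*sqrt(5))*13 = 286*I*sqrt(5)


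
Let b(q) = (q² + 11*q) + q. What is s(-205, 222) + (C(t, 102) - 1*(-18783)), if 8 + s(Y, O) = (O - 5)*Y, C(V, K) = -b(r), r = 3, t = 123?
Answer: -25755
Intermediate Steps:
b(q) = q² + 12*q
C(V, K) = -45 (C(V, K) = -3*(12 + 3) = -3*15 = -1*45 = -45)
s(Y, O) = -8 + Y*(-5 + O) (s(Y, O) = -8 + (O - 5)*Y = -8 + (-5 + O)*Y = -8 + Y*(-5 + O))
s(-205, 222) + (C(t, 102) - 1*(-18783)) = (-8 - 5*(-205) + 222*(-205)) + (-45 - 1*(-18783)) = (-8 + 1025 - 45510) + (-45 + 18783) = -44493 + 18738 = -25755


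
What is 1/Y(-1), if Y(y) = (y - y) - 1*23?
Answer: -1/23 ≈ -0.043478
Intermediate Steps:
Y(y) = -23 (Y(y) = 0 - 23 = -23)
1/Y(-1) = 1/(-23) = -1/23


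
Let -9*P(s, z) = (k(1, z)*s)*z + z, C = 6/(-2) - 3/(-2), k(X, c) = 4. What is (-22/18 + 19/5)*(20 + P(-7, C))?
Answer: 1798/45 ≈ 39.956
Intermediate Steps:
C = -3/2 (C = 6*(-½) - 3*(-½) = -3 + 3/2 = -3/2 ≈ -1.5000)
P(s, z) = -z/9 - 4*s*z/9 (P(s, z) = -((4*s)*z + z)/9 = -(4*s*z + z)/9 = -(z + 4*s*z)/9 = -z/9 - 4*s*z/9)
(-22/18 + 19/5)*(20 + P(-7, C)) = (-22/18 + 19/5)*(20 - ⅑*(-3/2)*(1 + 4*(-7))) = (-22*1/18 + 19*(⅕))*(20 - ⅑*(-3/2)*(1 - 28)) = (-11/9 + 19/5)*(20 - ⅑*(-3/2)*(-27)) = 116*(20 - 9/2)/45 = (116/45)*(31/2) = 1798/45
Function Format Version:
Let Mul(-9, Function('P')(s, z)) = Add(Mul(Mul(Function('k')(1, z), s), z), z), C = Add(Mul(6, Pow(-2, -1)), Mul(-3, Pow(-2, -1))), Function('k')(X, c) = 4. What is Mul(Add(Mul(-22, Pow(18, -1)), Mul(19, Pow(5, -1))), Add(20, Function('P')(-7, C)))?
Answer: Rational(1798, 45) ≈ 39.956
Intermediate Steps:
C = Rational(-3, 2) (C = Add(Mul(6, Rational(-1, 2)), Mul(-3, Rational(-1, 2))) = Add(-3, Rational(3, 2)) = Rational(-3, 2) ≈ -1.5000)
Function('P')(s, z) = Add(Mul(Rational(-1, 9), z), Mul(Rational(-4, 9), s, z)) (Function('P')(s, z) = Mul(Rational(-1, 9), Add(Mul(Mul(4, s), z), z)) = Mul(Rational(-1, 9), Add(Mul(4, s, z), z)) = Mul(Rational(-1, 9), Add(z, Mul(4, s, z))) = Add(Mul(Rational(-1, 9), z), Mul(Rational(-4, 9), s, z)))
Mul(Add(Mul(-22, Pow(18, -1)), Mul(19, Pow(5, -1))), Add(20, Function('P')(-7, C))) = Mul(Add(Mul(-22, Pow(18, -1)), Mul(19, Pow(5, -1))), Add(20, Mul(Rational(-1, 9), Rational(-3, 2), Add(1, Mul(4, -7))))) = Mul(Add(Mul(-22, Rational(1, 18)), Mul(19, Rational(1, 5))), Add(20, Mul(Rational(-1, 9), Rational(-3, 2), Add(1, -28)))) = Mul(Add(Rational(-11, 9), Rational(19, 5)), Add(20, Mul(Rational(-1, 9), Rational(-3, 2), -27))) = Mul(Rational(116, 45), Add(20, Rational(-9, 2))) = Mul(Rational(116, 45), Rational(31, 2)) = Rational(1798, 45)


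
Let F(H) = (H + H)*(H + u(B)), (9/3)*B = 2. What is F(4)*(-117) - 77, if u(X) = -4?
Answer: -77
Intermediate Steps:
B = ⅔ (B = (⅓)*2 = ⅔ ≈ 0.66667)
F(H) = 2*H*(-4 + H) (F(H) = (H + H)*(H - 4) = (2*H)*(-4 + H) = 2*H*(-4 + H))
F(4)*(-117) - 77 = (2*4*(-4 + 4))*(-117) - 77 = (2*4*0)*(-117) - 77 = 0*(-117) - 77 = 0 - 77 = -77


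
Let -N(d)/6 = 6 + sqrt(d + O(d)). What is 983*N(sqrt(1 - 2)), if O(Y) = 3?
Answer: -35388 - 5898*sqrt(3 + I) ≈ -45741.0 - 1680.0*I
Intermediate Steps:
N(d) = -36 - 6*sqrt(3 + d) (N(d) = -6*(6 + sqrt(d + 3)) = -6*(6 + sqrt(3 + d)) = -36 - 6*sqrt(3 + d))
983*N(sqrt(1 - 2)) = 983*(-36 - 6*sqrt(3 + sqrt(1 - 2))) = 983*(-36 - 6*sqrt(3 + sqrt(-1))) = 983*(-36 - 6*sqrt(3 + I)) = -35388 - 5898*sqrt(3 + I)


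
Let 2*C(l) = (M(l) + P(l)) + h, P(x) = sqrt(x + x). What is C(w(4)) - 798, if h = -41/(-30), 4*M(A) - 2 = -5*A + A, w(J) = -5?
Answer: -23837/30 + I*sqrt(10)/2 ≈ -794.57 + 1.5811*I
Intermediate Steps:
M(A) = 1/2 - A (M(A) = 1/2 + (-5*A + A)/4 = 1/2 + (-4*A)/4 = 1/2 - A)
P(x) = sqrt(2)*sqrt(x) (P(x) = sqrt(2*x) = sqrt(2)*sqrt(x))
h = 41/30 (h = -41*(-1/30) = 41/30 ≈ 1.3667)
C(l) = 14/15 - l/2 + sqrt(2)*sqrt(l)/2 (C(l) = (((1/2 - l) + sqrt(2)*sqrt(l)) + 41/30)/2 = ((1/2 - l + sqrt(2)*sqrt(l)) + 41/30)/2 = (28/15 - l + sqrt(2)*sqrt(l))/2 = 14/15 - l/2 + sqrt(2)*sqrt(l)/2)
C(w(4)) - 798 = (14/15 - 1/2*(-5) + sqrt(2)*sqrt(-5)/2) - 798 = (14/15 + 5/2 + sqrt(2)*(I*sqrt(5))/2) - 798 = (14/15 + 5/2 + I*sqrt(10)/2) - 798 = (103/30 + I*sqrt(10)/2) - 798 = -23837/30 + I*sqrt(10)/2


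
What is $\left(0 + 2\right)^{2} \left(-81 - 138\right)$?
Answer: $-876$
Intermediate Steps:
$\left(0 + 2\right)^{2} \left(-81 - 138\right) = 2^{2} \left(-219\right) = 4 \left(-219\right) = -876$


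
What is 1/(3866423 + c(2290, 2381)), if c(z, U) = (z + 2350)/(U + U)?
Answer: 2381/9205955483 ≈ 2.5864e-7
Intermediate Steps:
c(z, U) = (2350 + z)/(2*U) (c(z, U) = (2350 + z)/((2*U)) = (2350 + z)*(1/(2*U)) = (2350 + z)/(2*U))
1/(3866423 + c(2290, 2381)) = 1/(3866423 + (1/2)*(2350 + 2290)/2381) = 1/(3866423 + (1/2)*(1/2381)*4640) = 1/(3866423 + 2320/2381) = 1/(9205955483/2381) = 2381/9205955483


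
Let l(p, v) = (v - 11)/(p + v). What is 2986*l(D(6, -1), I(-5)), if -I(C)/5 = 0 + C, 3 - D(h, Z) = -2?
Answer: 20902/15 ≈ 1393.5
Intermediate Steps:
D(h, Z) = 5 (D(h, Z) = 3 - 1*(-2) = 3 + 2 = 5)
I(C) = -5*C (I(C) = -5*(0 + C) = -5*C)
l(p, v) = (-11 + v)/(p + v)
2986*l(D(6, -1), I(-5)) = 2986*((-11 - 5*(-5))/(5 - 5*(-5))) = 2986*((-11 + 25)/(5 + 25)) = 2986*(14/30) = 2986*((1/30)*14) = 2986*(7/15) = 20902/15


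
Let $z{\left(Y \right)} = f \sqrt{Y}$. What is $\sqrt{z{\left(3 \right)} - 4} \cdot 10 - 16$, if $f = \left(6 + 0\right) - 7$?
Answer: $-16 + 10 i \sqrt{4 + \sqrt{3}} \approx -16.0 + 23.942 i$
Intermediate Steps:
$f = -1$ ($f = 6 - 7 = -1$)
$z{\left(Y \right)} = - \sqrt{Y}$
$\sqrt{z{\left(3 \right)} - 4} \cdot 10 - 16 = \sqrt{- \sqrt{3} - 4} \cdot 10 - 16 = \sqrt{-4 - \sqrt{3}} \cdot 10 - 16 = 10 \sqrt{-4 - \sqrt{3}} - 16 = -16 + 10 \sqrt{-4 - \sqrt{3}}$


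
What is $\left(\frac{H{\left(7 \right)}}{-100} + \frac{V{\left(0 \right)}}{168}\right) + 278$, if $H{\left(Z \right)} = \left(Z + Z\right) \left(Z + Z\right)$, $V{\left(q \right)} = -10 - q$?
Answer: $\frac{579559}{2100} \approx 275.98$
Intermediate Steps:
$H{\left(Z \right)} = 4 Z^{2}$ ($H{\left(Z \right)} = 2 Z 2 Z = 4 Z^{2}$)
$\left(\frac{H{\left(7 \right)}}{-100} + \frac{V{\left(0 \right)}}{168}\right) + 278 = \left(\frac{4 \cdot 7^{2}}{-100} + \frac{-10 - 0}{168}\right) + 278 = \left(4 \cdot 49 \left(- \frac{1}{100}\right) + \left(-10 + 0\right) \frac{1}{168}\right) + 278 = \left(196 \left(- \frac{1}{100}\right) - \frac{5}{84}\right) + 278 = \left(- \frac{49}{25} - \frac{5}{84}\right) + 278 = - \frac{4241}{2100} + 278 = \frac{579559}{2100}$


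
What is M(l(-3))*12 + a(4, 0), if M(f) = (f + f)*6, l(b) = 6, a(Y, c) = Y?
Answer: 868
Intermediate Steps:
M(f) = 12*f (M(f) = (2*f)*6 = 12*f)
M(l(-3))*12 + a(4, 0) = (12*6)*12 + 4 = 72*12 + 4 = 864 + 4 = 868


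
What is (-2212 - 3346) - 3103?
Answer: -8661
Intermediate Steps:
(-2212 - 3346) - 3103 = -5558 - 3103 = -8661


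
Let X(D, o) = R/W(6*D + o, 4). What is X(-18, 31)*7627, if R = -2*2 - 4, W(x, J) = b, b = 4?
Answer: -15254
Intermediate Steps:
W(x, J) = 4
R = -8 (R = -4 - 4 = -8)
X(D, o) = -2 (X(D, o) = -8/4 = -8*1/4 = -2)
X(-18, 31)*7627 = -2*7627 = -15254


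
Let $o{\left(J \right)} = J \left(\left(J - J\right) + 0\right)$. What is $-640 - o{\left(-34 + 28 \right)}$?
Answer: $-640$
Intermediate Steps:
$o{\left(J \right)} = 0$ ($o{\left(J \right)} = J \left(0 + 0\right) = J 0 = 0$)
$-640 - o{\left(-34 + 28 \right)} = -640 - 0 = -640 + 0 = -640$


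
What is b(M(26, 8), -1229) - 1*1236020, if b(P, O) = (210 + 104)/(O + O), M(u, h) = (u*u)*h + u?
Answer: -1519068737/1229 ≈ -1.2360e+6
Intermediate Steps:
M(u, h) = u + h*u² (M(u, h) = u²*h + u = h*u² + u = u + h*u²)
b(P, O) = 157/O (b(P, O) = 314/((2*O)) = 314*(1/(2*O)) = 157/O)
b(M(26, 8), -1229) - 1*1236020 = 157/(-1229) - 1*1236020 = 157*(-1/1229) - 1236020 = -157/1229 - 1236020 = -1519068737/1229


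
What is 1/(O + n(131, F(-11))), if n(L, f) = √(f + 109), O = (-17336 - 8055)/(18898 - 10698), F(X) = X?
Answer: 208206200/5944817119 + 470680000*√2/5944817119 ≈ 0.14699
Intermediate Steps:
O = -25391/8200 ≈ -3.0965
n(L, f) = √(109 + f)
1/(O + n(131, F(-11))) = 1/(-25391/8200 + √(109 - 11)) = 1/(-25391/8200 + √98) = 1/(-25391/8200 + 7*√2)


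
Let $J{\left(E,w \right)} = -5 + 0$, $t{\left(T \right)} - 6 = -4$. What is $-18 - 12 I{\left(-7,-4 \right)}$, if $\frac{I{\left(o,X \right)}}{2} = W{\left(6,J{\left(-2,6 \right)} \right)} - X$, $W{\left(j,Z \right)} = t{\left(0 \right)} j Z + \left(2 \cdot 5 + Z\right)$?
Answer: $1206$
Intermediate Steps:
$t{\left(T \right)} = 2$ ($t{\left(T \right)} = 6 - 4 = 2$)
$J{\left(E,w \right)} = -5$
$W{\left(j,Z \right)} = 10 + Z + 2 Z j$ ($W{\left(j,Z \right)} = 2 j Z + \left(2 \cdot 5 + Z\right) = 2 Z j + \left(10 + Z\right) = 10 + Z + 2 Z j$)
$I{\left(o,X \right)} = -110 - 2 X$ ($I{\left(o,X \right)} = 2 \left(\left(10 - 5 + 2 \left(-5\right) 6\right) - X\right) = 2 \left(\left(10 - 5 - 60\right) - X\right) = 2 \left(-55 - X\right) = -110 - 2 X$)
$-18 - 12 I{\left(-7,-4 \right)} = -18 - 12 \left(-110 - -8\right) = -18 - 12 \left(-110 + 8\right) = -18 - -1224 = -18 + 1224 = 1206$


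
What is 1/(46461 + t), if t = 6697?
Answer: 1/53158 ≈ 1.8812e-5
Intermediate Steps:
1/(46461 + t) = 1/(46461 + 6697) = 1/53158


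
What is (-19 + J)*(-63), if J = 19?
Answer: 0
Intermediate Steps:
(-19 + J)*(-63) = (-19 + 19)*(-63) = 0*(-63) = 0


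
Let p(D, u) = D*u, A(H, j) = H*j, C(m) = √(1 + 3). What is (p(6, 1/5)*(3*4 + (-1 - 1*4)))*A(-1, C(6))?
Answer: -84/5 ≈ -16.800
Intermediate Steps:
C(m) = 2 (C(m) = √4 = 2)
(p(6, 1/5)*(3*4 + (-1 - 1*4)))*A(-1, C(6)) = ((6/5)*(3*4 + (-1 - 1*4)))*(-1*2) = ((6*(⅕))*(12 + (-1 - 4)))*(-2) = (6*(12 - 5)/5)*(-2) = ((6/5)*7)*(-2) = (42/5)*(-2) = -84/5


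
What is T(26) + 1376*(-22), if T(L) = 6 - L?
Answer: -30292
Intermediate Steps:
T(26) + 1376*(-22) = (6 - 1*26) + 1376*(-22) = (6 - 26) - 30272 = -20 - 30272 = -30292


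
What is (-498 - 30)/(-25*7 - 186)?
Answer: 528/361 ≈ 1.4626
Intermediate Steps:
(-498 - 30)/(-25*7 - 186) = -528/(-175 - 186) = -528/(-361) = -528*(-1/361) = 528/361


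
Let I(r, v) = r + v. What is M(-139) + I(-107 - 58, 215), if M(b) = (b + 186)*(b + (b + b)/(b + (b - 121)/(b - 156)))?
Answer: -52059073/8149 ≈ -6388.4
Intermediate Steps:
M(b) = (186 + b)*(b + 2*b/(b + (-121 + b)/(-156 + b))) (M(b) = (186 + b)*(b + (2*b)/(b + (-121 + b)/(-156 + b))) = (186 + b)*(b + 2*b/(b + (-121 + b)/(-156 + b))))
M(-139) + I(-107 - 58, 215) = -139*(-80538 + (-139)³ - 28891*(-139) + 33*(-139)²)/(-121 + (-139)² - 155*(-139)) + ((-107 - 58) + 215) = -139*(-80538 - 2685619 + 4015849 + 33*19321)/(-121 + 19321 + 21545) + (-165 + 215) = -139*(-80538 - 2685619 + 4015849 + 637593)/40745 + 50 = -139*1/40745*1887285 + 50 = -52466523/8149 + 50 = -52059073/8149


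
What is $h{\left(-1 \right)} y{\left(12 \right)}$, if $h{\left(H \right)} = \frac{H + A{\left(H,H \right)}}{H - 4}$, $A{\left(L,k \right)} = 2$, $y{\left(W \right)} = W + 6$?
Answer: $- \frac{18}{5} \approx -3.6$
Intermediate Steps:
$y{\left(W \right)} = 6 + W$
$h{\left(H \right)} = \frac{2 + H}{-4 + H}$ ($h{\left(H \right)} = \frac{H + 2}{H - 4} = \frac{2 + H}{-4 + H}$)
$h{\left(-1 \right)} y{\left(12 \right)} = \frac{2 - 1}{-4 - 1} \left(6 + 12\right) = \frac{1}{-5} \cdot 1 \cdot 18 = \left(- \frac{1}{5}\right) 1 \cdot 18 = \left(- \frac{1}{5}\right) 18 = - \frac{18}{5}$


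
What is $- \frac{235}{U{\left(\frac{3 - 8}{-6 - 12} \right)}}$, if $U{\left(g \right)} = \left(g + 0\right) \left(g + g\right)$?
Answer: $- \frac{7614}{5} \approx -1522.8$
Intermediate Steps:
$U{\left(g \right)} = 2 g^{2}$ ($U{\left(g \right)} = g 2 g = 2 g^{2}$)
$- \frac{235}{U{\left(\frac{3 - 8}{-6 - 12} \right)}} = - \frac{235}{2 \left(\frac{3 - 8}{-6 - 12}\right)^{2}} = - \frac{235}{2 \left(- \frac{5}{-18}\right)^{2}} = - \frac{235}{2 \left(\left(-5\right) \left(- \frac{1}{18}\right)\right)^{2}} = - \frac{235}{2 \left(\frac{5}{18}\right)^{2}} = - \frac{235}{2 \cdot \frac{25}{324}} = - \frac{235}{\frac{25}{162}} = \left(-235\right) \frac{162}{25} = - \frac{7614}{5}$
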